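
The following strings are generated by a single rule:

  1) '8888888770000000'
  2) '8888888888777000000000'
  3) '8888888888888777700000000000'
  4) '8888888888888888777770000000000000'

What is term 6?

8888888888888888888888777777700000000000000000

Reading off run lengths: 8 runs 7, 10, 13, 16; 7 runs 2, 3, 4, 5; 0 runs 7, 9, 11, 13 — each is linear in n, where the shown terms are n = 2, 3, 4, 5.
For term 6, n = 7, so the run lengths are 22, 7, 17.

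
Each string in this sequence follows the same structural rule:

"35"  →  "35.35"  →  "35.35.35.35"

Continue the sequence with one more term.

s(k+1) = s(k)·.·s(k) — each term doubles the last with '.' between the halves.
So the next term is two copies of 35.35.35.35 with '.' between the halves.

35.35.35.35.35.35.35.35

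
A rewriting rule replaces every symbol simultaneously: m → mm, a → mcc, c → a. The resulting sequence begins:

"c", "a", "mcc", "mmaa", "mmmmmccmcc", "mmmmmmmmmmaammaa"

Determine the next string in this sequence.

Replace each of the 16 characters of mmmmmmmmmmaammaa in place — mm mm mm mm mm mm mm mm mm mm mcc mcc mm mm mcc mcc — and concatenate.

mmmmmmmmmmmmmmmmmmmmmccmccmmmmmccmcc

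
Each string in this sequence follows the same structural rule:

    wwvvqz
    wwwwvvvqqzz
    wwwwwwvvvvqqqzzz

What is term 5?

wwwwwwwwwwvvvvvvqqqqqzzzzz

The n-th term is 2n w's then n+1 v's then n q's then n z's (n = 1, 2, …).
For term 5, n = 5, so the run lengths are 10, 6, 5, 5.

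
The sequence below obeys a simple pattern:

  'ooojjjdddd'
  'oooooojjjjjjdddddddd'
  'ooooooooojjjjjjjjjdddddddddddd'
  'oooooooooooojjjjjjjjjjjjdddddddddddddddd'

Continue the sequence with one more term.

The n-th term is 3n o's then 3n j's then 4n d's (n = 1, 2, …).
Setting n = 5 gives 15, 15, 20 characters in each block.

ooooooooooooooojjjjjjjjjjjjjjjdddddddddddddddddddd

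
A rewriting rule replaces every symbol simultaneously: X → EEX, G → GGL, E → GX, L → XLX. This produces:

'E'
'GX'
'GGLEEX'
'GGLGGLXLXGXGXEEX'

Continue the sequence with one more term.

Rewriting the 16 symbols of GGLGGLXLXGXGXEEX one by one yields GGL GGL XLX GGL GGL XLX EEX XLX EEX GGL EEX GGL EEX GX GX EEX; concatenated:

GGLGGLXLXGGLGGLXLXEEXXLXEEXGGLEEXGGLEEXGXGXEEX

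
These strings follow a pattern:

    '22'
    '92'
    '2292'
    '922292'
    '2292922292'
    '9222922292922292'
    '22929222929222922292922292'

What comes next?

922292229292229222929222929222922292922292

This is a Fibonacci-style word recurrence s(k) = s(k−2)·s(k−1): e.g. 22·92 = 2292.
So term 8 is 9222922292922292·22929222929222922292922292.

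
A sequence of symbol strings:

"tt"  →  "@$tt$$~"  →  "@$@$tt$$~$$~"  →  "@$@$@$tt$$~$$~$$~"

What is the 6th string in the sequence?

Every step adds @$ to the front and $$~ to the end of the previous string.
From @$@$@$tt$$~$$~$$~, 2 further steps: @$@$@$tt$$~$$~$$~ → @$@$@$@$tt$$~$$~$$~$$~ → (answer).

@$@$@$@$@$tt$$~$$~$$~$$~$$~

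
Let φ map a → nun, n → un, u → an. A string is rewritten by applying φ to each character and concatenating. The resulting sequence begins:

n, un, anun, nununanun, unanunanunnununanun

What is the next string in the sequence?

anunnununanunnununanununanunanunnununanun

φ(unanunanunnununanun) expands symbol-by-symbol to an un nun un an un nun un an un un an un an un nun un an un; joining the 19 pieces gives the next term.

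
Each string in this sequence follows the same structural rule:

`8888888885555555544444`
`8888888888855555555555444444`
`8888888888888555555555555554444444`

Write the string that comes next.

8888888888888885555555555555555544444444

The n-th term is 2n+3 8's then 3n-1 5's then n+2 4's, where the shown terms are n = 3, 4, 5.
At n = 6 the blocks have lengths 15, 17, 8.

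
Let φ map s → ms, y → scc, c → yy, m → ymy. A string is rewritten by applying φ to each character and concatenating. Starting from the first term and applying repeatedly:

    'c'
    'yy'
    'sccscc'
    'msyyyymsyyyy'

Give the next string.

ymymssccsccsccsccymymssccsccsccscc

Expanding msyyyymsyyyy: m→ymy, s→ms, y→scc, y→scc, y→scc, y→scc, m→ymy, s→ms, y→scc, y→scc, y→scc, y→scc. Concatenated: ymy ms scc scc scc scc ymy ms scc scc scc scc.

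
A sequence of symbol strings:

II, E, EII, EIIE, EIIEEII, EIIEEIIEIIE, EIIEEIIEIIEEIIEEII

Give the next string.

Each term (from the third on) is the previous term followed by the one before it: term 3 = E·II = EII.
Continuing: EIIEEIIEIIEEIIEEII · EIIEEIIEIIE gives term 8.

EIIEEIIEIIEEIIEEIIEIIEEIIEIIE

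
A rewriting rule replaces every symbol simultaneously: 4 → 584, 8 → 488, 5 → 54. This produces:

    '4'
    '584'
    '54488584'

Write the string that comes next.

Expanding 54488584: 5→54, 4→584, 4→584, 8→488, 8→488, 5→54, 8→488, 4→584. Concatenated: 54 584 584 488 488 54 488 584.

5458458448848854488584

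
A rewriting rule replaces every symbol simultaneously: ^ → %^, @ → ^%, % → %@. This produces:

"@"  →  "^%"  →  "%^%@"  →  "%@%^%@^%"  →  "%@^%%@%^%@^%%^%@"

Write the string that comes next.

φ(%@^%%@%^%@^%%^%@) expands symbol-by-symbol to %@ ^% %^ %@ %@ ^% %@ %^ %@ ^% %^ %@ %@ %^ %@ ^%; joining the 16 pieces gives the next term.

%@^%%^%@%@^%%@%^%@^%%^%@%@%^%@^%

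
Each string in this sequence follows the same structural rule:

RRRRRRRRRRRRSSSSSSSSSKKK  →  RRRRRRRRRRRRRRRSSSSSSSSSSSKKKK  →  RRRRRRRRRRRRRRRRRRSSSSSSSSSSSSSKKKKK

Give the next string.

Each string has the form R^{3n+3} S^{2n+3} K^{n}, where the shown terms are n = 3, 4, 5.
At n = 6 the blocks have lengths 21, 15, 6.

RRRRRRRRRRRRRRRRRRRRRSSSSSSSSSSSSSSSKKKKKK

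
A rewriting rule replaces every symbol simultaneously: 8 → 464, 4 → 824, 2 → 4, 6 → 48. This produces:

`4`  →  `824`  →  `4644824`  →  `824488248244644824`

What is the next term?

Rewriting the 18 symbols of 824488248244644824 one by one yields 464 4 824 824 464 464 4 824 464 4 824 824 48 824 824 464 4 824; concatenated:

464482482446446448244644824824488248244644824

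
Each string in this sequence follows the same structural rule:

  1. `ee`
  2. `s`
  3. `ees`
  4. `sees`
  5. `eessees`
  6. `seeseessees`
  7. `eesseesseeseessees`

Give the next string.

Each term (from the third on) is the two preceding terms concatenated in order: term 3 = ee·s = ees.
So term 8 is seeseessees·eesseesseeseessees.

seeseesseeseesseesseeseessees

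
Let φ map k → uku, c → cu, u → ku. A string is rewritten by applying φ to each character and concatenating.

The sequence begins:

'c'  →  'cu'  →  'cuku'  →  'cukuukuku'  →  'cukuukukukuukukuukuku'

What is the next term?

cukuukukukuukukuukukuukukukuukukuukukukuukukuukuku

Applying the rule to each of the 21 symbols of cukuukukukuukukuukuku gives the pieces cu ku uku ku ku uku ku uku ku uku ku ku uku ku uku ku ku uku ku uku ku, which concatenate to the answer.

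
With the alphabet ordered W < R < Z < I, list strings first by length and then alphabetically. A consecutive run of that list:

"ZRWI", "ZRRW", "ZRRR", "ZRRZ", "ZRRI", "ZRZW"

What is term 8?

Advancing 2 positions from ZRZW through ZRZW → ZRZR reaches term 8.

ZRZZ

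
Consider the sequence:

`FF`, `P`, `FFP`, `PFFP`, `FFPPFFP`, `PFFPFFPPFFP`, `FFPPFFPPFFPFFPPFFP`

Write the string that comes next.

Each term (from the third on) is the two preceding terms concatenated in order: term 3 = FF·P = FFP.
Continuing: PFFPFFPPFFP · FFPPFFPPFFPFFPPFFP gives term 8.

PFFPFFPPFFPFFPPFFPPFFPFFPPFFP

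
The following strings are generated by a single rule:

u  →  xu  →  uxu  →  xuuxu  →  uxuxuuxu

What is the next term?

This is a Fibonacci-style word recurrence s(k) = s(k−2)·s(k−1): e.g. u·xu = uxu.
So term 6 is xuuxu·uxuxuuxu.

xuuxuuxuxuuxu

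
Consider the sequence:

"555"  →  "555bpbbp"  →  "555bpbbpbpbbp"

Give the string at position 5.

Each term is the previous one with bpbbp appended.
From 555bpbbpbpbbp, 2 further steps: 555bpbbpbpbbp → 555bpbbpbpbbpbpbbp → (answer).

555bpbbpbpbbpbpbbpbpbbp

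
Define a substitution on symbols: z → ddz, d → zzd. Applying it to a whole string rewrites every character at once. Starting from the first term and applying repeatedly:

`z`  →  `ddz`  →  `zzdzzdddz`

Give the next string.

ddzddzzzdddzddzzzdzzdzzdddz

Rewriting each symbol of zzdzzdddz: z→ddz, z→ddz, d→zzd, z→ddz, z→ddz, d→zzd, d→zzd, d→zzd, z→ddz, which concatenates to ddz ddz zzd ddz ddz zzd zzd zzd ddz.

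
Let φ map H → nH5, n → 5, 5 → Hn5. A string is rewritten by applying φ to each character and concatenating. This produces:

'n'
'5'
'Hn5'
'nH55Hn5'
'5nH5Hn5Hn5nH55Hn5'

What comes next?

φ(5nH5Hn5Hn5nH55Hn5) expands symbol-by-symbol to Hn5 5 nH5 Hn5 nH5 5 Hn5 nH5 5 Hn5 5 nH5 Hn5 Hn5 nH5 5 Hn5; joining the 17 pieces gives the next term.

Hn55nH5Hn5nH55Hn5nH55Hn55nH5Hn5Hn5nH55Hn5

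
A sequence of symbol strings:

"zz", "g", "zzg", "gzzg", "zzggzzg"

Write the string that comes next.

gzzgzzggzzg

This is a Fibonacci-style word recurrence s(k) = s(k−2)·s(k−1): e.g. zz·g = zzg.
The next term joins gzzg and zzggzzg.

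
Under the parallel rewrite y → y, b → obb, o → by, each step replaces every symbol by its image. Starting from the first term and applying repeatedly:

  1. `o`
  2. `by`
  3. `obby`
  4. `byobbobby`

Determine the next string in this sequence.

Apply φ to byobbobby symbol by symbol: b→obb, y→y, o→by, b→obb, b→obb, o→by, b→obb, b→obb, y→y; joined: obb y by obb obb by obb obb y.

obbybyobbobbbyobbobby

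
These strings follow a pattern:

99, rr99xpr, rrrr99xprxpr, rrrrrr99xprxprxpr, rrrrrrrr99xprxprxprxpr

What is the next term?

s(k+1) = rr·s(k)·xpr, so each term gains rr as a prefix and xpr as a suffix.
Applying this once more to rrrrrrrr99xprxprxprxpr:

rrrrrrrrrr99xprxprxprxprxpr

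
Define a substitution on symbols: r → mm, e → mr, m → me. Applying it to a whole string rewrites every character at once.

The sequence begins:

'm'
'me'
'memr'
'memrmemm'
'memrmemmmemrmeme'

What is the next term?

memrmemmmemrmemememrmemmmemrmemr

Replace each of the 16 characters of memrmemmmemrmeme in place — me mr me mm me mr me me me mr me mm me mr me mr — and concatenate.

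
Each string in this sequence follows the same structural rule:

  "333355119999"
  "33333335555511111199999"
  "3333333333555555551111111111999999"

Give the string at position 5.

33333333333333335555555555555511111111111111111199999999

Reading off run lengths: 3 runs 4, 7, 10; 5 runs 2, 5, 8; 1 runs 2, 6, 10; 9 runs 4, 5, 6 — each is linear in n (n = 1, 2, …).
Setting n = 5 gives 16, 14, 18, 8 characters in each block.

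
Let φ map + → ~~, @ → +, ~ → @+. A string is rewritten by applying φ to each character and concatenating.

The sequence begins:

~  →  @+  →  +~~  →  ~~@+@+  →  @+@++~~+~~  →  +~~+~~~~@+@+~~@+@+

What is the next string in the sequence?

Applying the rule to each of the 18 symbols of +~~+~~~~@+@+~~@+@+ gives the pieces ~~ @+ @+ ~~ @+ @+ @+ @+ + ~~ + ~~ @+ @+ + ~~ + ~~, which concatenate to the answer.

~~@+@+~~@+@+@+@++~~+~~@+@++~~+~~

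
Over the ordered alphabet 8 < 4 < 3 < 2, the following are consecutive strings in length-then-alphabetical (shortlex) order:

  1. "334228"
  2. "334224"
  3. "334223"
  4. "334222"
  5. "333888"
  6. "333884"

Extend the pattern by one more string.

Find the rightmost character of 333884 below 2, bump it to the next letter, and reset everything to its right to 8.

333883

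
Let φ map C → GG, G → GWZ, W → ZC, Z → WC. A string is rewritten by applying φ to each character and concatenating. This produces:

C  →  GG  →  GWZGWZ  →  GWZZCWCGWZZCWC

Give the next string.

GWZZCWCWCGGZCGGGWZZCWCWCGGZCGG

φ(GWZZCWCGWZZCWC) expands symbol-by-symbol to GWZ ZC WC WC GG ZC GG GWZ ZC WC WC GG ZC GG; joining the 14 pieces gives the next term.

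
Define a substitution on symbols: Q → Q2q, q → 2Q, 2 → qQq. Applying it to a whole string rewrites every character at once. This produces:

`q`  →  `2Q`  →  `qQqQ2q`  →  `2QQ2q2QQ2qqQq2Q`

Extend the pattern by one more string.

Rewriting the 15 symbols of 2QQ2q2QQ2qqQq2Q one by one yields qQq Q2q Q2q qQq 2Q qQq Q2q Q2q qQq 2Q 2Q Q2q 2Q qQq Q2q; concatenated:

qQqQ2qQ2qqQq2QqQqQ2qQ2qqQq2Q2QQ2q2QqQqQ2q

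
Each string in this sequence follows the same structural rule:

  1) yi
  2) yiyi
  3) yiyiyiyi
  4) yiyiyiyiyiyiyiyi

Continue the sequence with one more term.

yiyiyiyiyiyiyiyiyiyiyiyiyiyiyiyi

Every step duplicates the string.
So the next term is two copies of yiyiyiyiyiyiyiyi.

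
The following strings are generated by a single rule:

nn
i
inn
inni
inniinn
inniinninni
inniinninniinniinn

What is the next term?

inniinninniinniinninniinninni

This is a Fibonacci-style word recurrence s(k) = s(k−1)·s(k−2): e.g. i·nn = inn.
So term 8 is inniinninniinniinn·inniinninni.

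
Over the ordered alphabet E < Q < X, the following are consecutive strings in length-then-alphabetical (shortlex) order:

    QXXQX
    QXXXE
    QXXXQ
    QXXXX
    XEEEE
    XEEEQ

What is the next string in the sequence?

XEEEX

The successor of XEEEQ increments the rightmost position that isn't already X and resets every position after it to E.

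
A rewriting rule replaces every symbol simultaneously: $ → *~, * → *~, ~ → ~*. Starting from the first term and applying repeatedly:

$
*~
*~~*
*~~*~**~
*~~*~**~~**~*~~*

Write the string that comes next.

*~~*~**~~**~*~~*~**~*~~**~~*~**~

φ(*~~*~**~~**~*~~*) expands symbol-by-symbol to *~ ~* ~* *~ ~* *~ *~ ~* ~* *~ *~ ~* *~ ~* ~* *~; joining the 16 pieces gives the next term.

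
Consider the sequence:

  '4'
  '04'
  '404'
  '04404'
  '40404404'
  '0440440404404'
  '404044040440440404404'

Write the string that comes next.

0440440404404404044040440440404404

Each term (from the third on) is the two preceding terms concatenated in order: term 3 = 4·04 = 404.
So term 8 is 0440440404404·404044040440440404404.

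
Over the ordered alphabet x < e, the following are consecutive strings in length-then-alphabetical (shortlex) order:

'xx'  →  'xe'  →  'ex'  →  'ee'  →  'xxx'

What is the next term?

xxe

Find the rightmost character of xxx below e, bump it to the next letter, and reset everything to its right to x.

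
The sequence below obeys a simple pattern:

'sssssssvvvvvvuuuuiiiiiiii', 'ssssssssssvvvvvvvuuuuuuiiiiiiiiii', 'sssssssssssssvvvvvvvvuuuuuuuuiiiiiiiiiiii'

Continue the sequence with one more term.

Term n consists of 3n-2 s's, followed by n+3 v's, followed by 2n-2 u's, followed by 2n+2 i's, where the shown terms are n = 3, 4, 5.
At n = 6 the blocks have lengths 16, 9, 10, 14.

ssssssssssssssssvvvvvvvvvuuuuuuuuuuiiiiiiiiiiiiii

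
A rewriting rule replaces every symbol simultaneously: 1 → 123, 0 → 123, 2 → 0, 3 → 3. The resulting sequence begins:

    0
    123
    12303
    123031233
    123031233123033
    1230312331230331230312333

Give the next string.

Rewriting the 25 symbols of 1230312331230331230312333 one by one yields 123 0 3 123 3 123 0 3 3 123 0 3 123 3 3 123 0 3 123 3 123 0 3 3 3; concatenated:

12303123312303312303123331230312331230333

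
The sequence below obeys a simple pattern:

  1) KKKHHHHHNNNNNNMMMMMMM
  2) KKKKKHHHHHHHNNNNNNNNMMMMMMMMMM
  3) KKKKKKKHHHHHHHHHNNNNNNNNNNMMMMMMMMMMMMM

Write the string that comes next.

KKKKKKKKKHHHHHHHHHHHNNNNNNNNNNNNMMMMMMMMMMMMMMMM

Each string has the form K^{2n-1} H^{2n+1} N^{2n+2} M^{3n+1}, where the shown terms are n = 2, 3, 4.
At n = 5 the blocks have lengths 9, 11, 12, 16.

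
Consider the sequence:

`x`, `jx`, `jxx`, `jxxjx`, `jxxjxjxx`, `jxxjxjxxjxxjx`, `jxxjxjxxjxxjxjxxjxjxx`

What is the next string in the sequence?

jxxjxjxxjxxjxjxxjxjxxjxxjxjxxjxxjx

This is a Fibonacci-style word recurrence s(k) = s(k−1)·s(k−2): e.g. jx·x = jxx.
So term 8 is jxxjxjxxjxxjxjxxjxjxx·jxxjxjxxjxxjx.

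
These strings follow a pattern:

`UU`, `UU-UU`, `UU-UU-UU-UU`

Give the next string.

Each string is two copies of the previous one joined by '-'.
Doubling UU-UU-UU-UU with '-' between the halves:

UU-UU-UU-UU-UU-UU-UU-UU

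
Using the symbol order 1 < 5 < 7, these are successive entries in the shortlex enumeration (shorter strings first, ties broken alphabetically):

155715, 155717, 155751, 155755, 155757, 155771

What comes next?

Find the rightmost character of 155771 below 7, bump it to the next letter, and reset everything to its right to 1.

155775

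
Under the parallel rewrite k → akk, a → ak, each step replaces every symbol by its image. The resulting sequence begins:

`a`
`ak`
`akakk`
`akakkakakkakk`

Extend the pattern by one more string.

akakkakakkakkakakkakakkakkakakkakk

Replace each of the 13 characters of akakkakakkakk in place — ak akk ak akk akk ak akk ak akk akk ak akk akk — and concatenate.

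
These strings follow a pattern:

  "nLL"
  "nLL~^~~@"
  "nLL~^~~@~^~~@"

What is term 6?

Each term is the previous one with ~^~~@ appended.
From nLL~^~~@~^~~@, 3 further steps: nLL~^~~@~^~~@ → nLL~^~~@~^~~@~^~~@ → nLL~^~~@~^~~@~^~~@~^~~@ → (answer).

nLL~^~~@~^~~@~^~~@~^~~@~^~~@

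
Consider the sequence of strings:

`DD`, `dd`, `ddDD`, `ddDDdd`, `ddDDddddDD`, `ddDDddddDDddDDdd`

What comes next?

ddDDddddDDddDDddddDDddddDD

From term 3 onward, concatenate the last term with the second-to-last: dd·DD = ddDD, ddDD·dd = ddDDdd, …
So term 7 is ddDDddddDDddDDdd·ddDDddddDD.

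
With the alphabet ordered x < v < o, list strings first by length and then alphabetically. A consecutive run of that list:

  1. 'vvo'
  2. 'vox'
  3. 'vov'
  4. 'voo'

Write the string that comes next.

oxx

Find the rightmost character of voo below o, bump it to the next letter, and reset everything to its right to x.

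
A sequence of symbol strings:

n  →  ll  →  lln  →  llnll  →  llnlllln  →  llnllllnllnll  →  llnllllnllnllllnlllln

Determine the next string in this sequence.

llnllllnllnllllnllllnllnllllnllnll

From term 3 onward, concatenate the last term with the second-to-last: ll·n = lln, lln·ll = llnll, …
Continuing: llnllllnllnllllnlllln · llnllllnllnll gives term 8.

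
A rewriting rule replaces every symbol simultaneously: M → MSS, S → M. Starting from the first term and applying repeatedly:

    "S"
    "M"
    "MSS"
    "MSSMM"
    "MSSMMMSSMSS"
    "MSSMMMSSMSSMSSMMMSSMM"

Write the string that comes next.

Applying the rule to each of the 21 symbols of MSSMMMSSMSSMSSMMMSSMM gives the pieces MSS M M MSS MSS MSS M M MSS M M MSS M M MSS MSS MSS M M MSS MSS, which concatenate to the answer.

MSSMMMSSMSSMSSMMMSSMMMSSMMMSSMSSMSSMMMSSMSS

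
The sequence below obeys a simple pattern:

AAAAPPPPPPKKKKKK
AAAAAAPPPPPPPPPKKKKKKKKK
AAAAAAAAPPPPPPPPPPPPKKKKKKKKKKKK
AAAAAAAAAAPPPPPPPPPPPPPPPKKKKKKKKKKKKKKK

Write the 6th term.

AAAAAAAAAAAAAAPPPPPPPPPPPPPPPPPPPPPKKKKKKKKKKKKKKKKKKKKK

Reading off run lengths: A runs 4, 6, 8, 10; P runs 6, 9, 12, 15; K runs 6, 9, 12, 15 — each is linear in n (n = 1, 2, …).
Setting n = 6 gives 14, 21, 21 characters in each block.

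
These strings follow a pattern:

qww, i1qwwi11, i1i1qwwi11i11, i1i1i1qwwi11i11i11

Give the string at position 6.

i1i1i1i1i1qwwi11i11i11i11i11

Every step adds i1 to the front and i11 to the end of the previous string.
From i1i1i1qwwi11i11i11, 2 further steps: i1i1i1qwwi11i11i11 → i1i1i1i1qwwi11i11i11i11 → (answer).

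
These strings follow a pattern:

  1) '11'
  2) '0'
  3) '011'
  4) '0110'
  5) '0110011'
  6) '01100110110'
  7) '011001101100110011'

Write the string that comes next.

01100110110011001101100110110

Each term (from the third on) is the previous term followed by the one before it: term 3 = 0·11 = 011.
Continuing: 011001101100110011 · 01100110110 gives term 8.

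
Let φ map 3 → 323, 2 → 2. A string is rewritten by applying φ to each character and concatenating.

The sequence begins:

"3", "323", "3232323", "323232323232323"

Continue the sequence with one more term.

Rewriting the 15 symbols of 323232323232323 one by one yields 323 2 323 2 323 2 323 2 323 2 323 2 323 2 323; concatenated:

3232323232323232323232323232323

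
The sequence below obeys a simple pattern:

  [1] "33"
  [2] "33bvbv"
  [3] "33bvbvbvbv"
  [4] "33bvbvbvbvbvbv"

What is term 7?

33bvbvbvbvbvbvbvbvbvbvbvbv

Each term is the previous one with bvbv appended.
From 33bvbvbvbvbvbv, 3 further steps: 33bvbvbvbvbvbv → 33bvbvbvbvbvbvbvbv → 33bvbvbvbvbvbvbvbvbvbv → (answer).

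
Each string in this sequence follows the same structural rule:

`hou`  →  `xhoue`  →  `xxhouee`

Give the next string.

xxxhoueee

Every step adds x to the front and e to the end of the previous string.
One more step from xxhouee gives the answer.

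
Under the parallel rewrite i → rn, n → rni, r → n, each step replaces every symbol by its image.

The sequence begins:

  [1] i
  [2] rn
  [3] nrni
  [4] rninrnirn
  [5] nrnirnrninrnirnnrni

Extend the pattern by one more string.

φ(nrnirnrninrnirnnrni) expands symbol-by-symbol to rni n rni rn n rni n rni rn rni n rni rn n rni rni n rni rn; joining the 19 pieces gives the next term.

rninrnirnnrninrnirnrninrnirnnrnirninrnirn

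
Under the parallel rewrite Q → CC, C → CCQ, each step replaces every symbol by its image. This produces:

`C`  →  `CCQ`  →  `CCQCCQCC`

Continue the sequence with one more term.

CCQCCQCCCCQCCQCCCCQCCQ

Expanding CCQCCQCC: C→CCQ, C→CCQ, Q→CC, C→CCQ, C→CCQ, Q→CC, C→CCQ, C→CCQ. Concatenated: CCQ CCQ CC CCQ CCQ CC CCQ CCQ.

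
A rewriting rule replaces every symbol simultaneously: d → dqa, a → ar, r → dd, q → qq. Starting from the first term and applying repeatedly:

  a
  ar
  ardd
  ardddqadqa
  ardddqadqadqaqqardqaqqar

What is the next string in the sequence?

Rewriting the 24 symbols of ardddqadqadqaqqardqaqqar one by one yields ar dd dqa dqa dqa qq ar dqa qq ar dqa qq ar qq qq ar dd dqa qq ar qq qq ar dd; concatenated:

ardddqadqadqaqqardqaqqardqaqqarqqqqardddqaqqarqqqqardd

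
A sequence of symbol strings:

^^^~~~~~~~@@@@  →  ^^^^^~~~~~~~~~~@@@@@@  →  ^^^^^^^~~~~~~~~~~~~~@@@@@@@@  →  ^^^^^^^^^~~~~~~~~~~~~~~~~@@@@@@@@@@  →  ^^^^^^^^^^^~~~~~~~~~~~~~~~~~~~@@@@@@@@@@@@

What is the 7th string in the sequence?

The n-th term is 2n-1 ^'s then 3n+1 ~'s then 2n @'s, where the shown terms are n = 2, 3, 4, 5, 6.
Setting n = 8 gives 15, 25, 16 characters in each block.

^^^^^^^^^^^^^^^~~~~~~~~~~~~~~~~~~~~~~~~~@@@@@@@@@@@@@@@@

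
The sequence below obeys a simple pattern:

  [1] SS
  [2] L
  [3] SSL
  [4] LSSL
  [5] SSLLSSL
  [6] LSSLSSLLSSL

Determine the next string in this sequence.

From term 3 onward, concatenate the second-to-last term with the last: SS·L = SSL, L·SSL = LSSL, …
Continuing: SSLLSSL · LSSLSSLLSSL gives term 7.

SSLLSSLLSSLSSLLSSL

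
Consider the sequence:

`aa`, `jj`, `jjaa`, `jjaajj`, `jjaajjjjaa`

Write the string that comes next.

From term 3 onward, concatenate the last term with the second-to-last: jj·aa = jjaa, jjaa·jj = jjaajj, …
Continuing: jjaajjjjaa · jjaajj gives term 6.

jjaajjjjaajjaajj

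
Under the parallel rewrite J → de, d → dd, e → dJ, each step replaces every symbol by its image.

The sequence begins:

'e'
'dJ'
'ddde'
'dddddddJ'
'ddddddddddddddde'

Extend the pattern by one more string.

Replace each of the 16 characters of ddddddddddddddde in place — dd dd dd dd dd dd dd dd dd dd dd dd dd dd dd dJ — and concatenate.

dddddddddddddddddddddddddddddddJ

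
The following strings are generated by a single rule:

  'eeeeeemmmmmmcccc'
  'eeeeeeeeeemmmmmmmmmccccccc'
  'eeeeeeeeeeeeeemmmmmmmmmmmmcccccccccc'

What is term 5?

Each string has the form e^{4n-2} m^{3n} c^{3n-2}, where the shown terms are n = 2, 3, 4.
At n = 6 the blocks have lengths 22, 18, 16.

eeeeeeeeeeeeeeeeeeeeeemmmmmmmmmmmmmmmmmmcccccccccccccccc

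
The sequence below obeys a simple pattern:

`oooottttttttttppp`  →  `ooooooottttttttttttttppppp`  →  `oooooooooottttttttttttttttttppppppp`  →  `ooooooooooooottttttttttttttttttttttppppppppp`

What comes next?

oooooooooooooooottttttttttttttttttttttttttppppppppppp

Term n consists of 3n-2 o's, followed by 4n+2 t's, followed by 2n-1 p's, where the shown terms are n = 2, 3, 4, 5.
Setting n = 6 gives 16, 26, 11 characters in each block.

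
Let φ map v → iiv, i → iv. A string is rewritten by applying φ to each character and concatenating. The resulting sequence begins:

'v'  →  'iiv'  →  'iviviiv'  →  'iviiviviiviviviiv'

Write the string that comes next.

iviiviviviiviviiviviviiviviiviviiviviviiv

Replace each of the 17 characters of iviiviviiviviviiv in place — iv iiv iv iv iiv iv iiv iv iv iiv iv iiv iv iiv iv iv iiv — and concatenate.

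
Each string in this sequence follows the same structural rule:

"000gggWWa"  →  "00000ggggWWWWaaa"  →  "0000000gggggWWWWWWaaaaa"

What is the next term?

000000000ggggggWWWWWWWWaaaaaaa

Term n consists of 2n+1 0's, followed by n+2 g's, followed by 2n W's, followed by 2n-1 a's (n = 1, 2, …).
At n = 4 the blocks have lengths 9, 6, 8, 7.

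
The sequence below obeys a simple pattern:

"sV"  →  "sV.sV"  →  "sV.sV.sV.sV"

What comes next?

Each string is two copies of the previous one joined by '.'.
One more doubling of sV.sV.sV.sV gives the answer.

sV.sV.sV.sV.sV.sV.sV.sV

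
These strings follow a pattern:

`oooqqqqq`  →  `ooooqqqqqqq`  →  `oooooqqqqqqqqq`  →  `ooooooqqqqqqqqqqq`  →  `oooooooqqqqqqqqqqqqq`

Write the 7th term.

Each string has the form o^{n} q^{2n-1}, where the shown terms are n = 3, 4, 5, 6, 7.
At n = 9 the blocks have lengths 9, 17.

oooooooooqqqqqqqqqqqqqqqqq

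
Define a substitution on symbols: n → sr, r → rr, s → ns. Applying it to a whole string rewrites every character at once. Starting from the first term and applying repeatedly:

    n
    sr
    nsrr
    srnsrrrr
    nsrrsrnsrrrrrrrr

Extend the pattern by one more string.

φ(nsrrsrnsrrrrrrrr) expands symbol-by-symbol to sr ns rr rr ns rr sr ns rr rr rr rr rr rr rr rr; joining the 16 pieces gives the next term.

srnsrrrrnsrrsrnsrrrrrrrrrrrrrrrr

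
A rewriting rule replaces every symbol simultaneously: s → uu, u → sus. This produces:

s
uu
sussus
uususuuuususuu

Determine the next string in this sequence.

Replace each of the 14 characters of uususuuuususuu in place — sus sus uu sus uu sus sus sus sus uu sus uu sus sus — and concatenate.

sussusuususuusussussussusuususuusussus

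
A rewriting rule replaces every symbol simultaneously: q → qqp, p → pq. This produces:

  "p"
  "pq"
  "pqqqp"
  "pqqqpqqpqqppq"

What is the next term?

pqqqpqqpqqppqqqpqqppqqqpqqppqpqqqp

φ(pqqqpqqpqqppq) expands symbol-by-symbol to pq qqp qqp qqp pq qqp qqp pq qqp qqp pq pq qqp; joining the 13 pieces gives the next term.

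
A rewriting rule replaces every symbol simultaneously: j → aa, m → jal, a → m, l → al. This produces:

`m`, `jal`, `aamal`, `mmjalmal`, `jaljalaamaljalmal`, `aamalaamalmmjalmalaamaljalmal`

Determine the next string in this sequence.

Rewriting the 29 symbols of aamalaamalmmjalmalaamaljalmal one by one yields m m jal m al m m jal m al jal jal aa m al jal m al m m jal m al aa m al jal m al; concatenated:

mmjalmalmmjalmaljaljalaamaljalmalmmjalmalaamaljalmal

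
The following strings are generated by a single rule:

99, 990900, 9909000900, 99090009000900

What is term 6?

9909000900090009000900

Each term is the previous one with 0900 appended.
From 99090009000900, 2 further steps: 99090009000900 → 990900090009000900 → (answer).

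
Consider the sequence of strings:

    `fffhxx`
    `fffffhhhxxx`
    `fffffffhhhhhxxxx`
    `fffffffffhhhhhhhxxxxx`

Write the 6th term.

Each string has the form f^{2n+1} h^{2n-1} x^{n+1} (n = 1, 2, …).
For term 6, n = 6, so the run lengths are 13, 11, 7.

fffffffffffffhhhhhhhhhhhxxxxxxx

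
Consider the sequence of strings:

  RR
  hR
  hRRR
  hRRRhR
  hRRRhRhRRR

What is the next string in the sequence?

hRRRhRhRRRhRRRhR

Each term (from the third on) is the previous term followed by the one before it: term 3 = hR·RR = hRRR.
So term 6 is hRRRhRhRRR·hRRRhR.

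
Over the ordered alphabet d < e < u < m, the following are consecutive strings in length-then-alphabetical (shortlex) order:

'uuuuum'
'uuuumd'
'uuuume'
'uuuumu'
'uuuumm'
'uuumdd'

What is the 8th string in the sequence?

Advancing 2 positions from uuumdd through uuumdd → uuumde reaches term 8.

uuumdu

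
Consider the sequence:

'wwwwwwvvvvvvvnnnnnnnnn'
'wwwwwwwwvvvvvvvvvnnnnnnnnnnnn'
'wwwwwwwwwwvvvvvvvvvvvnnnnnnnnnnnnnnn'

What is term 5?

The n-th term is 2n w's then 2n+1 v's then 3n n's, where the shown terms are n = 3, 4, 5.
Setting n = 7 gives 14, 15, 21 characters in each block.

wwwwwwwwwwwwwwvvvvvvvvvvvvvvvnnnnnnnnnnnnnnnnnnnnn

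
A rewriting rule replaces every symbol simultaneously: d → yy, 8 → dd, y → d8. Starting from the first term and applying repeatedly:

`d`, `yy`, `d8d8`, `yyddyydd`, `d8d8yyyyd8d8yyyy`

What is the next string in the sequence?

Rewriting the 16 symbols of d8d8yyyyd8d8yyyy one by one yields yy dd yy dd d8 d8 d8 d8 yy dd yy dd d8 d8 d8 d8; concatenated:

yyddyyddd8d8d8d8yyddyyddd8d8d8d8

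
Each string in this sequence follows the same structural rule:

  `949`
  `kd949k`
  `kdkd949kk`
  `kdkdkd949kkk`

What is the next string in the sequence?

kdkdkdkd949kkkk

Each term wraps the previous one in kd on the left and k on the right.
One more step from kdkdkd949kkk gives the answer.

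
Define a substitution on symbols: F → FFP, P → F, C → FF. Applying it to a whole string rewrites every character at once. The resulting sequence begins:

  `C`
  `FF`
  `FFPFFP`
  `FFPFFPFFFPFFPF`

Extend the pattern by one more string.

FFPFFPFFFPFFPFFFPFFPFFPFFFPFFPFFFP

Replace each of the 14 characters of FFPFFPFFFPFFPF in place — FFP FFP F FFP FFP F FFP FFP FFP F FFP FFP F FFP — and concatenate.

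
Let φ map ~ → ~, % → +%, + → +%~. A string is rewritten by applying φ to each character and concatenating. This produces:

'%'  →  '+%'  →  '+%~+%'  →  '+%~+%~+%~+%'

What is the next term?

Rewriting each symbol of +%~+%~+%~+%: +→+%~, %→+%, ~→~, +→+%~, %→+%, ~→~, +→+%~, %→+%, ~→~, +→+%~, %→+%, which concatenates to +%~ +% ~ +%~ +% ~ +%~ +% ~ +%~ +%.

+%~+%~+%~+%~+%~+%~+%~+%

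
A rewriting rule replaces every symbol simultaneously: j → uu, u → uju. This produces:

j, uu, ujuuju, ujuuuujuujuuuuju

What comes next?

ujuuuujuujuujuujuuuujuujuuuujuujuujuujuuuuju

Replace each of the 16 characters of ujuuuujuujuuuuju in place — uju uu uju uju uju uju uu uju uju uu uju uju uju uju uu uju — and concatenate.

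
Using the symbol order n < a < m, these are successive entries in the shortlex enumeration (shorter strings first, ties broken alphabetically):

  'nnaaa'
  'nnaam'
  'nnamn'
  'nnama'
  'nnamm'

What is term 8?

nnmnm

Advancing 3 positions from nnamm through nnamm → nnmnn → nnmna reaches term 8.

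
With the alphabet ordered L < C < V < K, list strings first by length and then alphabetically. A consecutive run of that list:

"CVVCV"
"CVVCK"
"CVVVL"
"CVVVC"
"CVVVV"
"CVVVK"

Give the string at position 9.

CVVKV

Continuing the enumeration 3 steps past CVVVK: CVVVK → CVVKL → CVVKC → (answer).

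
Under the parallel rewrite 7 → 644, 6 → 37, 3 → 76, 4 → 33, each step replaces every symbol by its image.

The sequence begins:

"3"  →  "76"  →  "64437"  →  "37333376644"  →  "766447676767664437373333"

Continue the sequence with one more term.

φ(766447676767664437373333) expands symbol-by-symbol to 644 37 37 33 33 644 37 644 37 644 37 644 37 37 33 33 76 644 76 644 76 76 76 76; joining the 24 pieces gives the next term.

6443737333364437644376443764437373333766447664476767676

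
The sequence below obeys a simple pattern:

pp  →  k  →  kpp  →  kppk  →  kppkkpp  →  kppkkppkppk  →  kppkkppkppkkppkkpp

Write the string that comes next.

kppkkppkppkkppkkppkppkkppkppk

This is a Fibonacci-style word recurrence s(k) = s(k−1)·s(k−2): e.g. k·pp = kpp.
So term 8 is kppkkppkppkkppkkpp·kppkkppkppk.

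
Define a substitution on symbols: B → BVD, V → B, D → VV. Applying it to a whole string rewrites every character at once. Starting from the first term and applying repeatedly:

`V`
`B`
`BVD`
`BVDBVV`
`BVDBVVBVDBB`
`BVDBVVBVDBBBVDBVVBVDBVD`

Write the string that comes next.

Rewriting the 23 symbols of BVDBVVBVDBBBVDBVVBVDBVD one by one yields BVD B VV BVD B B BVD B VV BVD BVD BVD B VV BVD B B BVD B VV BVD B VV; concatenated:

BVDBVVBVDBBBVDBVVBVDBVDBVDBVVBVDBBBVDBVVBVDBVV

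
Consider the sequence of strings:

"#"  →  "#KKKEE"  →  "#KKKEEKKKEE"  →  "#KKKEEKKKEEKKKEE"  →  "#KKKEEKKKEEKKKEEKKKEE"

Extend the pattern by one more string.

#KKKEEKKKEEKKKEEKKKEEKKKEE

Each term is the previous one with KKKEE appended.
So the next term is #KKKEEKKKEEKKKEEKKKEE·KKKEE.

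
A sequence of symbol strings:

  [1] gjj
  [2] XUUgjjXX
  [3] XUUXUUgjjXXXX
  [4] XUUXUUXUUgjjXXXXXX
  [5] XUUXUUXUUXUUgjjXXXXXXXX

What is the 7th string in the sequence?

XUUXUUXUUXUUXUUXUUgjjXXXXXXXXXXXX

Each term wraps the previous one in XUU on the left and XX on the right.
From XUUXUUXUUXUUgjjXXXXXXXX, 2 further steps: XUUXUUXUUXUUgjjXXXXXXXX → XUUXUUXUUXUUXUUgjjXXXXXXXXXX → (answer).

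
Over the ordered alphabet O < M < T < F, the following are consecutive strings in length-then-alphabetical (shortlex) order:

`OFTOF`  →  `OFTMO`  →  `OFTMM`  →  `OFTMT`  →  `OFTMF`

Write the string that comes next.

OFTTO

The successor of OFTMF increments the rightmost position that isn't already F and resets every position after it to O.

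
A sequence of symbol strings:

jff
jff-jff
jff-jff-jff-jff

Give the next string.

Every step duplicates the string with '-' between the halves.
So the next term is two copies of jff-jff-jff-jff with '-' between the halves.

jff-jff-jff-jff-jff-jff-jff-jff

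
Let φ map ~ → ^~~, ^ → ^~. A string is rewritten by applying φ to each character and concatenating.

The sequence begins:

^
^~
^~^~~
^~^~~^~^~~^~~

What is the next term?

φ(^~^~~^~^~~^~~) expands symbol-by-symbol to ^~ ^~~ ^~ ^~~ ^~~ ^~ ^~~ ^~ ^~~ ^~~ ^~ ^~~ ^~~; joining the 13 pieces gives the next term.

^~^~~^~^~~^~~^~^~~^~^~~^~~^~^~~^~~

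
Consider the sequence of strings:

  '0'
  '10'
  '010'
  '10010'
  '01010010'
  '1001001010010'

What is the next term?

Each term (from the third on) is the two preceding terms concatenated in order: term 3 = 0·10 = 010.
The next term joins 01010010 and 1001001010010.

010100101001001010010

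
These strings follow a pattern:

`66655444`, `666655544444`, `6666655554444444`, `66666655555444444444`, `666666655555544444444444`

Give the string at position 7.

66666666655555555444444444444444

The n-th term is n+2 6's then n+1 5's then 2n+1 4's (n = 1, 2, …).
For term 7, n = 7, so the run lengths are 9, 8, 15.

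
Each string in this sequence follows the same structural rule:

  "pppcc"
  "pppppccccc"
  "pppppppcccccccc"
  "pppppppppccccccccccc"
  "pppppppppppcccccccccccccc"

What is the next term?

The n-th term is 2n+1 p's then 3n-1 c's (n = 1, 2, …).
At n = 6 the blocks have lengths 13, 17.

pppppppppppppccccccccccccccccc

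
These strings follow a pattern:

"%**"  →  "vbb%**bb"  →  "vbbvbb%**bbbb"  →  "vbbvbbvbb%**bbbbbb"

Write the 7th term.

vbbvbbvbbvbbvbbvbb%**bbbbbbbbbbbb

Every step adds vbb to the front and bb to the end of the previous string.
From vbbvbbvbb%**bbbbbb, 3 further steps: vbbvbbvbb%**bbbbbb → vbbvbbvbbvbb%**bbbbbbbb → vbbvbbvbbvbbvbb%**bbbbbbbbbb → (answer).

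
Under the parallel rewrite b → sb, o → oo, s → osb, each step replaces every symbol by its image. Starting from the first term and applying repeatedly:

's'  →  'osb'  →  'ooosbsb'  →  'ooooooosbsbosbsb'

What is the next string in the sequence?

ooooooooooooooosbsbosbsbooosbsbosbsb

Replace each of the 16 characters of ooooooosbsbosbsb in place — oo oo oo oo oo oo oo osb sb osb sb oo osb sb osb sb — and concatenate.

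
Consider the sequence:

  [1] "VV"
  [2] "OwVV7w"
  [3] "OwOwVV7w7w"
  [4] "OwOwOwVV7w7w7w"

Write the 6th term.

s(k+1) = Ow·s(k)·7w, so each term gains Ow as a prefix and 7w as a suffix.
From OwOwOwVV7w7w7w, 2 further steps: OwOwOwVV7w7w7w → OwOwOwOwVV7w7w7w7w → (answer).

OwOwOwOwOwVV7w7w7w7w7w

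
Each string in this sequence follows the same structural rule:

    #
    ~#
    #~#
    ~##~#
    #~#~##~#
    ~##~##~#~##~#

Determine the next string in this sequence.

#~#~##~#~##~##~#~##~#

Each term (from the third on) is the two preceding terms concatenated in order: term 3 = #·~# = #~#.
The next term joins #~#~##~# and ~##~##~#~##~#.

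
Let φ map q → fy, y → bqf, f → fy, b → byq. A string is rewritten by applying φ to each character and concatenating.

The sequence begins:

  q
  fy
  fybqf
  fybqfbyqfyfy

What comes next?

Expanding fybqfbyqfyfy: f→fy, y→bqf, b→byq, q→fy, f→fy, b→byq, y→bqf, q→fy, f→fy, y→bqf, f→fy, y→bqf. Concatenated: fy bqf byq fy fy byq bqf fy fy bqf fy bqf.

fybqfbyqfyfybyqbqffyfybqffybqf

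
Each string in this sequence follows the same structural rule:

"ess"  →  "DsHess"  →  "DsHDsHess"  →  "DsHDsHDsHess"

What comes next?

DsHDsHDsHDsHess

Each term is the previous one with DsH prepended.
So the next term is DsH·DsHDsHDsHess.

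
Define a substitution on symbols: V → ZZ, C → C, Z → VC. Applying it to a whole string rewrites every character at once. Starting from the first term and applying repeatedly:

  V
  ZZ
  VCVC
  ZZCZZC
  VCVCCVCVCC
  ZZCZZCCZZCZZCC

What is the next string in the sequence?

VCVCCVCVCCCVCVCCVCVCCC

Applying the rule to each of the 14 symbols of ZZCZZCCZZCZZCC gives the pieces VC VC C VC VC C C VC VC C VC VC C C, which concatenate to the answer.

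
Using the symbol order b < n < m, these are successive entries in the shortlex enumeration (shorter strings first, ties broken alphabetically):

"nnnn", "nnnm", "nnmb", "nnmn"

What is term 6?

Advancing 2 positions from nnmn through nnmn → nnmm reaches term 6.

nmbb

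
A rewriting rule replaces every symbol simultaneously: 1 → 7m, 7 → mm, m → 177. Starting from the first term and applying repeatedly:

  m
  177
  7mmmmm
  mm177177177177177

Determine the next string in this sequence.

Applying the rule to each of the 17 symbols of mm177177177177177 gives the pieces 177 177 7m mm mm 7m mm mm 7m mm mm 7m mm mm 7m mm mm, which concatenate to the answer.

1771777mmmmm7mmmmm7mmmmm7mmmmm7mmmmm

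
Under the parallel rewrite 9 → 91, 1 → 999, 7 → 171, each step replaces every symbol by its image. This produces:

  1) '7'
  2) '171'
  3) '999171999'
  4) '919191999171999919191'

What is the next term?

Replace each of the 21 characters of 919191999171999919191 in place — 91 999 91 999 91 999 91 91 91 999 171 999 91 91 91 91 999 91 999 91 999 — and concatenate.

919999199991999919191999171999919191919999199991999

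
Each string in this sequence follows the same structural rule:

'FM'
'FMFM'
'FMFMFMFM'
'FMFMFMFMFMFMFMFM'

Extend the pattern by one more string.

FMFMFMFMFMFMFMFMFMFMFMFMFMFMFMFM

Every step duplicates the string.
One more doubling of FMFMFMFMFMFMFMFM gives the answer.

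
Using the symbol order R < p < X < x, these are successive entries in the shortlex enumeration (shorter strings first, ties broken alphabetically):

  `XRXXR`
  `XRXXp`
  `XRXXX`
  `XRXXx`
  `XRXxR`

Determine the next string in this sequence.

XRXxp

Find the rightmost character of XRXxR below x, bump it to the next letter, and reset everything to its right to R.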